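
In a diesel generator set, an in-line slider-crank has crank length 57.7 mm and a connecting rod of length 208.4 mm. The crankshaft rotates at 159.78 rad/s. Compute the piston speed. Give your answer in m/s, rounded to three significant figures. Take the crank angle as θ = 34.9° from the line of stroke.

6.49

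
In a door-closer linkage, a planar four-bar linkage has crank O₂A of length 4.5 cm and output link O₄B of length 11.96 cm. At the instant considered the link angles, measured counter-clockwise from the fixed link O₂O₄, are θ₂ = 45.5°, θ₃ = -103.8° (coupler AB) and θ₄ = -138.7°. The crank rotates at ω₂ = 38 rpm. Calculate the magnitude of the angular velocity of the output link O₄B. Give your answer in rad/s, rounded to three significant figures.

ω₂ = 3.979 rad/s (from 38 rpm).
Differentiating the loop-closure r₂e^{iθ₂}+r₃e^{iθ₃}=r₁+r₄e^{iθ₄} gives r₂ω₂e^{iθ₂}+r₃ω₃e^{iθ₃}=r₄ω₄e^{iθ₄}.
Eliminating the other unknown: ω₄ = r₂ω₂ sin(θ₂−θ₃) / [r₄ sin(θ₄−θ₃)].
Numerator sine = +0.51054; denominator sine = -0.57215.
Result = 0.045·3.979·(+0.51054) / (0.1196·(-0.57215)) = -1.336 rad/s; magnitude 1.336 rad/s.

1.34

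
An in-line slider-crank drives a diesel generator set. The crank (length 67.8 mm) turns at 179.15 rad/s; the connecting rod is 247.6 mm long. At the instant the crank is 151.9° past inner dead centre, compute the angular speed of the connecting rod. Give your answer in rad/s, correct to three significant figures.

ω = 179.2 rad/s
The rod makes angle φ with the slider axis where L sinφ = r sinθ; differentiating, L cosφ·φ̇ = r ω cosθ.
L cosφ = √(L² − r² sin²θ) = 0.24553 m.
|ω_rod| = r ω |cosθ| / √(L² − r² sin²θ) = 0.0678·179.2·0.88213/0.24553 = 43.638 rad/s.

43.6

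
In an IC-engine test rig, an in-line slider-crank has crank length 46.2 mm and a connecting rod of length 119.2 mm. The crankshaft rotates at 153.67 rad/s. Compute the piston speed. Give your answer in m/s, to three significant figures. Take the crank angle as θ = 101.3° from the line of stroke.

ω = 153.7 rad/s
For an in-line slider-crank, x = r cosθ + √(L² − r² sin²θ), so v = −rω sinθ·[1 + r cosθ/√(L² − r² sin²θ)].
With r = 0.0462 m, L = 0.1192 m, θ = 101.3°: √(L² − r² sin²θ) = 0.11025 m.
v = −0.0462·153.7·0.98061·[1 + 0.0462·-0.19595/0.11025] = -6.3903 m/s.
|v| = 6.3903 m/s.

6.39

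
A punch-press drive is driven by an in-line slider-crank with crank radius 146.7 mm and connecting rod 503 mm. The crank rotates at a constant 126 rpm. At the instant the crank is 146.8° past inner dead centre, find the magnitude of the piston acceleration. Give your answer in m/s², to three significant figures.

18.2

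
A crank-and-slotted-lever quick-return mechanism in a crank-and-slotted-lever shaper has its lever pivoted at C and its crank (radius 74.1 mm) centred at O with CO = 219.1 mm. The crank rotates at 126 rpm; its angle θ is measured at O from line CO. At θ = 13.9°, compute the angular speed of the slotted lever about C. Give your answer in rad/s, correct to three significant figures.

ω = 13.19 rad/s (from 126 rpm).
Crank pin A relative to C: A = (d + r cosθ, r sinθ); lever angle φ = atan2(r sinθ, d + r cosθ).
Differentiating tanφ: φ̇ = rω(d cosθ + r)/(d² + r² + 2dr cosθ).
d² + r² + 2dr cosθ = |CA|² = 0.0850154 m²;  d cosθ + r = +0.28678 m.
|ω_lever| = |0.0741·13.19·+0.28678| / 0.0850154 = 3.2982 rad/s.

3.30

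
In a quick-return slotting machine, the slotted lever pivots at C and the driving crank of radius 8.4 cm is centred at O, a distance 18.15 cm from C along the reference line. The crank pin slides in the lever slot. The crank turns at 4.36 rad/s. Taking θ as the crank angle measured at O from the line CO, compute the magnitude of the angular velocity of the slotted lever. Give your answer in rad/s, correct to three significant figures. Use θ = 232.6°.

ω = 4.36 rad/s
Crank pin A relative to C: A = (d + r cosθ, r sinθ); lever angle φ = atan2(r sinθ, d + r cosθ).
Differentiating tanφ: φ̇ = rω(d cosθ + r)/(d² + r² + 2dr cosθ).
d² + r² + 2dr cosθ = |CA|² = 0.0214781 m²;  d cosθ + r = -0.026239 m.
|ω_lever| = |0.084·4.36·-0.026239| / 0.0214781 = 0.44742 rad/s.

0.447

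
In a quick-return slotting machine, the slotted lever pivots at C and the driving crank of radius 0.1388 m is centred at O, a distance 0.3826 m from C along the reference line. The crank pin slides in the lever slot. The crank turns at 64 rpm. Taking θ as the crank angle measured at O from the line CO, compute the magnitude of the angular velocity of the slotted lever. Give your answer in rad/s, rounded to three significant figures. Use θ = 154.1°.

ω = 6.702 rad/s (from 64 rpm).
Crank pin A relative to C: A = (d + r cosθ, r sinθ); lever angle φ = atan2(r sinθ, d + r cosθ).
Differentiating tanφ: φ̇ = rω(d cosθ + r)/(d² + r² + 2dr cosθ).
d² + r² + 2dr cosθ = |CA|² = 0.0701064 m²;  d cosθ + r = -0.20537 m.
|ω_lever| = |0.1388·6.702·-0.20537| / 0.0701064 = 2.7251 rad/s.

2.73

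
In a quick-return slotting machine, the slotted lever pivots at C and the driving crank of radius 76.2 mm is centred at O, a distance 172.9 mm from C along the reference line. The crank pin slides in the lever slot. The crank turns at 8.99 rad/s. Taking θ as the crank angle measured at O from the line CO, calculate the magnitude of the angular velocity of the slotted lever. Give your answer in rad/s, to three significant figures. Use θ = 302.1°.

ω = 8.99 rad/s
Crank pin A relative to C: A = (d + r cosθ, r sinθ); lever angle φ = atan2(r sinθ, d + r cosθ).
Differentiating tanφ: φ̇ = rω(d cosθ + r)/(d² + r² + 2dr cosθ).
d² + r² + 2dr cosθ = |CA|² = 0.0497032 m²;  d cosθ + r = +0.16808 m.
|ω_lever| = |0.0762·8.99·+0.16808| / 0.0497032 = 2.3166 rad/s.

2.32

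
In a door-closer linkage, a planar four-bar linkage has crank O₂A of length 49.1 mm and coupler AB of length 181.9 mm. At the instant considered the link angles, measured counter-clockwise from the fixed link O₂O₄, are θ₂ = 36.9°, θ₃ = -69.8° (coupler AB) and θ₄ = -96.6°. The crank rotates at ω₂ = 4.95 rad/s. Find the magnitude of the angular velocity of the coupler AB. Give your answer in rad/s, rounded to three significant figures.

2.15

ω₂ = 4.95 rad/s
Differentiating the loop-closure r₂e^{iθ₂}+r₃e^{iθ₃}=r₁+r₄e^{iθ₄} gives r₂ω₂e^{iθ₂}+r₃ω₃e^{iθ₃}=r₄ω₄e^{iθ₄}.
Eliminating the other unknown: ω₃ = r₂ω₂ sin(θ₄−θ₂) / [r₃ sin(θ₃−θ₄)].
Numerator sine = -0.72537; denominator sine = +0.45088.
Result = 0.0491·4.95·(-0.72537) / (0.1819·(+0.45088)) = -2.1496 rad/s; magnitude 2.1496 rad/s.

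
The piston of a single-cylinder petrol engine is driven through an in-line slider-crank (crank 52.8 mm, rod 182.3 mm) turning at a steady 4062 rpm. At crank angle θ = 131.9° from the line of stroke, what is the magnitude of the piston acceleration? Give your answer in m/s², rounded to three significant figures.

ω = 2π·4062/60 = 425.4 rad/s
x(θ) = r cosθ + √(L² − r² sin²θ); with ω constant, a = ω²·d²x/dθ².
d²x/dθ² = −r cosθ − r²(cos2θ)/√u − r⁴ sin²2θ/(4u^{3/2}),  u = L² − r² sin²θ = 0.0316888 m².
Substituting r = 0.0528 m, L = 0.1823 m, θ = 131.9°: d²x/dθ² = +0.036612 m.
a = ω²·d²x/dθ² = (425.4)²·(+0.036612) = +6624.7 m/s²;  |a| = 6624.7 m/s².

6620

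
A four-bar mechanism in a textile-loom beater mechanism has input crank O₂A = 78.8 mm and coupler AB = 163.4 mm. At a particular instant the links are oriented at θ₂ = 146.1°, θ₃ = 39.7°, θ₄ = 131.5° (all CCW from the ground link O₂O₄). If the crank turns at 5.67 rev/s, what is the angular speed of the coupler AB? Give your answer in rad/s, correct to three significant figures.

4.33

ω₂ = 35.63 rad/s (from 5.67 rev/s).
Differentiating the loop-closure r₂e^{iθ₂}+r₃e^{iθ₃}=r₁+r₄e^{iθ₄} gives r₂ω₂e^{iθ₂}+r₃ω₃e^{iθ₃}=r₄ω₄e^{iθ₄}.
Eliminating the other unknown: ω₃ = r₂ω₂ sin(θ₄−θ₂) / [r₃ sin(θ₃−θ₄)].
Numerator sine = -0.25207; denominator sine = -0.99951.
Result = 0.0788·35.63·(-0.25207) / (0.1634·(-0.99951)) = +4.3328 rad/s; magnitude 4.3328 rad/s.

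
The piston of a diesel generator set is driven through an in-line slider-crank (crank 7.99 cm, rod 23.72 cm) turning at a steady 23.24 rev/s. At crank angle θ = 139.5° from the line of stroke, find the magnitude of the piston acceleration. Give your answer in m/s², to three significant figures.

1190

ω = 2π·23.2 = 146 rad/s
x(θ) = r cosθ + √(L² − r² sin²θ); with ω constant, a = ω²·d²x/dθ².
d²x/dθ² = −r cosθ − r²(cos2θ)/√u − r⁴ sin²2θ/(4u^{3/2}),  u = L² − r² sin²θ = 0.0535712 m².
Substituting r = 0.0799 m, L = 0.2372 m, θ = 139.5°: d²x/dθ² = +0.05564 m.
a = ω²·d²x/dθ² = (146)²·(+0.05564) = +1186.4 m/s²;  |a| = 1186.4 m/s².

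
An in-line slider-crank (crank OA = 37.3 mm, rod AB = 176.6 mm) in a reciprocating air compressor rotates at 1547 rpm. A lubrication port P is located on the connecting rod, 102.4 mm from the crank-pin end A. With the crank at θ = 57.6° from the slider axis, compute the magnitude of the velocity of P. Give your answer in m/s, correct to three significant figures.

ω = 162 rad/s.  Crank-pin speed |V_A| = rω = 6.0427 m/s, perpendicular to OA.
Rod angle: sinφ = −(r/L) sinθ ⇒ φ = -10.273°; ω_rod = −rω cosθ/√(L²−r²sin²θ) = -18.633 rad/s.
V_P = V_A + ω_rod × AP, with AP = 0.1024 m along the rod.
Components: V_Px = −rω sinθ − a·ω_rod·sinφ = -5.4422 m/s;  V_Py = rω cosθ + a·ω_rod·cosφ = +1.3604 m/s.
|V_P| = √(V_Px² + V_Py²) = 5.6097 m/s.

5.61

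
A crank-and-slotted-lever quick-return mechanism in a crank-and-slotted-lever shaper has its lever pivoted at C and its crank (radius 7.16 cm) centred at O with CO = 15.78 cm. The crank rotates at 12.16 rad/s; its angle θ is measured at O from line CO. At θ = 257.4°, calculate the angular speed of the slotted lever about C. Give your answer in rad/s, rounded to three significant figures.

ω = 12.16 rad/s
Crank pin A relative to C: A = (d + r cosθ, r sinθ); lever angle φ = atan2(r sinθ, d + r cosθ).
Differentiating tanφ: φ̇ = rω(d cosθ + r)/(d² + r² + 2dr cosθ).
d² + r² + 2dr cosθ = |CA|² = 0.025098 m²;  d cosθ + r = +0.037177 m.
|ω_lever| = |0.0716·12.16·+0.037177| / 0.025098 = 1.2897 rad/s.

1.29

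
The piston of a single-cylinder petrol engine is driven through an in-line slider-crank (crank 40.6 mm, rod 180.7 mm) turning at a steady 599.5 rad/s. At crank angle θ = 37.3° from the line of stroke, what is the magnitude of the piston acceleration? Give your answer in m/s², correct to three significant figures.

ω = 599.5 rad/s
x(θ) = r cosθ + √(L² − r² sin²θ); with ω constant, a = ω²·d²x/dθ².
d²x/dθ² = −r cosθ − r²(cos2θ)/√u − r⁴ sin²2θ/(4u^{3/2}),  u = L² − r² sin²θ = 0.0320472 m².
Substituting r = 0.0406 m, L = 0.1807 m, θ = 37.3°: d²x/dθ² = -0.034851 m.
a = ω²·d²x/dθ² = (599.5)²·(-0.034851) = -12526 m/s²;  |a| = 12526 m/s².

12500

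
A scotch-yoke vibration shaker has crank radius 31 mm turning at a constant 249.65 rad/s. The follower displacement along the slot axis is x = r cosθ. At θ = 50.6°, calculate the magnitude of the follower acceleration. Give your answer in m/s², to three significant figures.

ω = 249.7 rad/s
x = r cosθ ⇒ ẍ = −rω² cosθ (ω constant).
|a| = rω²|cosθ| = 0.031·(249.7)²·|cos 50.6°| = 1226.3 m/s².

1230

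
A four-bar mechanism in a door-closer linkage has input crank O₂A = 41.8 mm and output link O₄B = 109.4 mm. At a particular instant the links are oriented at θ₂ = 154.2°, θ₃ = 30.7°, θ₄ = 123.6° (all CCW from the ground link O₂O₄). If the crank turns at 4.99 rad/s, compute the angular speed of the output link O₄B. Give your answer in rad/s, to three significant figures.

1.59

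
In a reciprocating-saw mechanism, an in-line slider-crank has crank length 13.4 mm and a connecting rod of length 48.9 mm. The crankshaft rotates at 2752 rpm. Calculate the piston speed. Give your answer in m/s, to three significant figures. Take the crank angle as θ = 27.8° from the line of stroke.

ω = 2π·2752/60 = 288.2 rad/s
For an in-line slider-crank, x = r cosθ + √(L² − r² sin²θ), so v = −rω sinθ·[1 + r cosθ/√(L² − r² sin²θ)].
With r = 0.0134 m, L = 0.0489 m, θ = 27.8°: √(L² − r² sin²θ) = 0.048499 m.
v = −0.0134·288.2·0.46639·[1 + 0.0134·0.88458/0.048499] = -2.2412 m/s.
|v| = 2.2412 m/s.

2.24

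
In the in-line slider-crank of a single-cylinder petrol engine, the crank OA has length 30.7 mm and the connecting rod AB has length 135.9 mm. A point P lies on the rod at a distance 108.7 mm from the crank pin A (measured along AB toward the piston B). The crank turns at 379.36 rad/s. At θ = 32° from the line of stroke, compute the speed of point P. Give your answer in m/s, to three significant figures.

7.39

ω = 379.4 rad/s.  Crank-pin speed |V_A| = rω = 11.646 m/s, perpendicular to OA.
Rod angle: sinφ = −(r/L) sinθ ⇒ φ = -6.875°; ω_rod = −rω cosθ/√(L²−r²sin²θ) = -73.202 rad/s.
V_P = V_A + ω_rod × AP, with AP = 0.1087 m along the rod.
Components: V_Px = −rω sinθ − a·ω_rod·sinφ = -7.1242 m/s;  V_Py = rω cosθ + a·ω_rod·cosφ = +1.9768 m/s.
|V_P| = √(V_Px² + V_Py²) = 7.3933 m/s.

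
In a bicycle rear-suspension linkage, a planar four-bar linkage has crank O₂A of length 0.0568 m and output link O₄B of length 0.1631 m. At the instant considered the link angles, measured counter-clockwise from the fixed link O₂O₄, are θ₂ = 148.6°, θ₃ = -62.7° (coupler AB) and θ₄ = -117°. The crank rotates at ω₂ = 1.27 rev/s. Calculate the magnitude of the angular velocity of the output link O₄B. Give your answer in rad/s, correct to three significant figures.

1.78

ω₂ = 7.98 rad/s (from 1.27 rev/s).
Differentiating the loop-closure r₂e^{iθ₂}+r₃e^{iθ₃}=r₁+r₄e^{iθ₄} gives r₂ω₂e^{iθ₂}+r₃ω₃e^{iθ₃}=r₄ω₄e^{iθ₄}.
Eliminating the other unknown: ω₄ = r₂ω₂ sin(θ₂−θ₃) / [r₄ sin(θ₄−θ₃)].
Numerator sine = -0.51952; denominator sine = -0.81208.
Result = 0.0568·7.98·(-0.51952) / (0.1631·(-0.81208)) = +1.7778 rad/s; magnitude 1.7778 rad/s.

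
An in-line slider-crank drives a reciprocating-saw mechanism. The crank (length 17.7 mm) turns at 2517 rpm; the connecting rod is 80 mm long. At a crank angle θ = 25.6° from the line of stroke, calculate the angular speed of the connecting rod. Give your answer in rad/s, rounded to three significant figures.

ω = 263.6 rad/s (converted from 2517 rpm).
The rod makes angle φ with the slider axis where L sinφ = r sinθ; differentiating, L cosφ·φ̇ = r ω cosθ.
L cosφ = √(L² − r² sin²θ) = 0.079634 m.
|ω_rod| = r ω |cosθ| / √(L² − r² sin²θ) = 0.0177·263.6·0.90183/0.079634 = 52.834 rad/s.

52.8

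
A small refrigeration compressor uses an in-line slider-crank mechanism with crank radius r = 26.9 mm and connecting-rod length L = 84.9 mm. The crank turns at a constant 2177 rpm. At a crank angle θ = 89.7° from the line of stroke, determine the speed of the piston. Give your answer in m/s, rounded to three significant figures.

ω = 2π·2177/60 = 228 rad/s
For an in-line slider-crank, x = r cosθ + √(L² − r² sin²θ), so v = −rω sinθ·[1 + r cosθ/√(L² − r² sin²θ)].
With r = 0.0269 m, L = 0.0849 m, θ = 89.7°: √(L² − r² sin²θ) = 0.080526 m.
v = −0.0269·228·0.99999·[1 + 0.0269·0.00524/0.080526] = -6.1432 m/s.
|v| = 6.1432 m/s.

6.14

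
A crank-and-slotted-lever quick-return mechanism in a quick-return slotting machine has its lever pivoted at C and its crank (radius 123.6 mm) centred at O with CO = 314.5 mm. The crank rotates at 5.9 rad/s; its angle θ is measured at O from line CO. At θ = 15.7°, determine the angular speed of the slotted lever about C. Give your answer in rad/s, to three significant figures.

1.64

ω = 5.9 rad/s
Crank pin A relative to C: A = (d + r cosθ, r sinθ); lever angle φ = atan2(r sinθ, d + r cosθ).
Differentiating tanφ: φ̇ = rω(d cosθ + r)/(d² + r² + 2dr cosθ).
d² + r² + 2dr cosθ = |CA|² = 0.189031 m²;  d cosθ + r = +0.42637 m.
|ω_lever| = |0.1236·5.9·+0.42637| / 0.189031 = 1.6448 rad/s.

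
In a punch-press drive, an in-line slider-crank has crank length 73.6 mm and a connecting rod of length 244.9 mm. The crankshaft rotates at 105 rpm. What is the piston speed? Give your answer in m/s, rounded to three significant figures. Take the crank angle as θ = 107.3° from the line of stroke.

0.701

ω = 2π·105/60 = 11 rad/s
For an in-line slider-crank, x = r cosθ + √(L² − r² sin²θ), so v = −rω sinθ·[1 + r cosθ/√(L² − r² sin²θ)].
With r = 0.0736 m, L = 0.2449 m, θ = 107.3°: √(L² − r² sin²θ) = 0.2346 m.
v = −0.0736·11·0.95476·[1 + 0.0736·-0.29737/0.2346] = -0.70058 m/s.
|v| = 0.70058 m/s.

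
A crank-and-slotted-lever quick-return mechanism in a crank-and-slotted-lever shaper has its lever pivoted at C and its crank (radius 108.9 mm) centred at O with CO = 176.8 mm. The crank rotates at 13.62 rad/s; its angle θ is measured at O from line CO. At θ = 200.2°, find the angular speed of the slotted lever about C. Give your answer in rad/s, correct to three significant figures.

12.1

ω = 13.62 rad/s
Crank pin A relative to C: A = (d + r cosθ, r sinθ); lever angle φ = atan2(r sinθ, d + r cosθ).
Differentiating tanφ: φ̇ = rω(d cosθ + r)/(d² + r² + 2dr cosθ).
d² + r² + 2dr cosθ = |CA|² = 0.00697886 m²;  d cosθ + r = -0.057026 m.
|ω_lever| = |0.1089·13.62·-0.057026| / 0.00697886 = 12.12 rad/s.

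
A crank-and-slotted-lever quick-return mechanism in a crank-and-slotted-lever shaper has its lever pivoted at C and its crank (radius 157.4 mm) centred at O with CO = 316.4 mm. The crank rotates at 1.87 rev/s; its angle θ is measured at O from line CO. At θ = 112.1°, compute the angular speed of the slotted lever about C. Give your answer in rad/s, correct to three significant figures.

0.812

ω = 11.75 rad/s (from 1.87 rev/s).
Crank pin A relative to C: A = (d + r cosθ, r sinθ); lever angle φ = atan2(r sinθ, d + r cosθ).
Differentiating tanφ: φ̇ = rω(d cosθ + r)/(d² + r² + 2dr cosθ).
d² + r² + 2dr cosθ = |CA|² = 0.0874108 m²;  d cosθ + r = +0.038363 m.
|ω_lever| = |0.1574·11.75·+0.038363| / 0.0874108 = 0.81165 rad/s.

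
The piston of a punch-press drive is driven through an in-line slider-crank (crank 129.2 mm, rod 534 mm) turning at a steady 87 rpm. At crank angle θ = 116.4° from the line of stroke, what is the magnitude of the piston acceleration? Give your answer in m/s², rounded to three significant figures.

6.35

ω = 2π·87/60 = 9.111 rad/s
x(θ) = r cosθ + √(L² − r² sin²θ); with ω constant, a = ω²·d²x/dθ².
d²x/dθ² = −r cosθ − r²(cos2θ)/√u − r⁴ sin²2θ/(4u^{3/2}),  u = L² − r² sin²θ = 0.271764 m².
Substituting r = 0.1292 m, L = 0.534 m, θ = 116.4°: d²x/dθ² = +0.076495 m.
a = ω²·d²x/dθ² = (9.111)²·(+0.076495) = +6.3493 m/s²;  |a| = 6.3493 m/s².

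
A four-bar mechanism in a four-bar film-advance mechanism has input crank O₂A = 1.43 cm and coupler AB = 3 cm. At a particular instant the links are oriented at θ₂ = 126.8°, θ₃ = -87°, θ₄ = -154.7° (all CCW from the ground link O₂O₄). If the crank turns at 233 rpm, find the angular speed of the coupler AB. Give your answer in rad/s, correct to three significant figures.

ω₂ = 24.4 rad/s (from 233 rpm).
Differentiating the loop-closure r₂e^{iθ₂}+r₃e^{iθ₃}=r₁+r₄e^{iθ₄} gives r₂ω₂e^{iθ₂}+r₃ω₃e^{iθ₃}=r₄ω₄e^{iθ₄}.
Eliminating the other unknown: ω₃ = r₂ω₂ sin(θ₄−θ₂) / [r₃ sin(θ₃−θ₄)].
Numerator sine = +0.97992; denominator sine = +0.92521.
Result = 0.0143·24.4·(+0.97992) / (0.03·(+0.92521)) = +12.318 rad/s; magnitude 12.318 rad/s.

12.3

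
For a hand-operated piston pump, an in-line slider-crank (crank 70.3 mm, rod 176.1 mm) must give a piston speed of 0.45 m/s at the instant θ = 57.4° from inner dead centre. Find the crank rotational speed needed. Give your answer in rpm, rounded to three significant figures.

59.1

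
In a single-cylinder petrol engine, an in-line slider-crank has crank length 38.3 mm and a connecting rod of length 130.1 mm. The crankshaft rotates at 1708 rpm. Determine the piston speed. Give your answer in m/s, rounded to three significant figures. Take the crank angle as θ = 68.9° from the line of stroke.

7.10

ω = 2π·1708/60 = 178.9 rad/s
For an in-line slider-crank, x = r cosθ + √(L² − r² sin²θ), so v = −rω sinθ·[1 + r cosθ/√(L² − r² sin²θ)].
With r = 0.0383 m, L = 0.1301 m, θ = 68.9°: √(L² − r² sin²θ) = 0.1251 m.
v = −0.0383·178.9·0.93295·[1 + 0.0383·0.36000/0.1251] = -7.0955 m/s.
|v| = 7.0955 m/s.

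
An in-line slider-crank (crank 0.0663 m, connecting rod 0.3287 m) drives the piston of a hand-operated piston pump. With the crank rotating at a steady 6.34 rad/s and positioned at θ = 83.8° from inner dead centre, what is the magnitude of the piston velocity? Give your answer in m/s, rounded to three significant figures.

ω = 6.34 rad/s
For an in-line slider-crank, x = r cosθ + √(L² − r² sin²θ), so v = −rω sinθ·[1 + r cosθ/√(L² − r² sin²θ)].
With r = 0.0663 m, L = 0.3287 m, θ = 83.8°: √(L² − r² sin²θ) = 0.32202 m.
v = −0.0663·6.34·0.99415·[1 + 0.0663·0.10800/0.32202] = -0.42718 m/s.
|v| = 0.42718 m/s.

0.427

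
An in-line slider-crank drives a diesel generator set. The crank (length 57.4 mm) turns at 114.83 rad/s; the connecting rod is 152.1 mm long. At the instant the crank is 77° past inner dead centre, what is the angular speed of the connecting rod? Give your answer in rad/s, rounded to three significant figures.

ω = 114.8 rad/s
The rod makes angle φ with the slider axis where L sinφ = r sinθ; differentiating, L cosφ·φ̇ = r ω cosθ.
L cosφ = √(L² − r² sin²θ) = 0.14144 m.
|ω_rod| = r ω |cosθ| / √(L² − r² sin²θ) = 0.0574·114.8·0.22495/0.14144 = 10.483 rad/s.

10.5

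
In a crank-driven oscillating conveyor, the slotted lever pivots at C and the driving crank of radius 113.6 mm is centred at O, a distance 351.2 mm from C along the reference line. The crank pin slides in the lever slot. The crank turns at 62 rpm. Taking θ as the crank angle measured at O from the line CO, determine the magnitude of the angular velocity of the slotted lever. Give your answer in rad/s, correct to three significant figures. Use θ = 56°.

1.26

ω = 6.493 rad/s (from 62 rpm).
Crank pin A relative to C: A = (d + r cosθ, r sinθ); lever angle φ = atan2(r sinθ, d + r cosθ).
Differentiating tanφ: φ̇ = rω(d cosθ + r)/(d² + r² + 2dr cosθ).
d² + r² + 2dr cosθ = |CA|² = 0.180866 m²;  d cosθ + r = +0.30999 m.
|ω_lever| = |0.1136·6.493·+0.30999| / 0.180866 = 1.2641 rad/s.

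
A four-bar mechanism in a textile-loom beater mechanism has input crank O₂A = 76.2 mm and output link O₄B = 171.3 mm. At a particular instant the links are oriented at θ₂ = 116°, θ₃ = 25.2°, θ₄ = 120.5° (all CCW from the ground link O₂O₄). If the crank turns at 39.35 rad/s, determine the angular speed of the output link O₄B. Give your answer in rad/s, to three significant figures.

ω₂ = 39.35 rad/s
Differentiating the loop-closure r₂e^{iθ₂}+r₃e^{iθ₃}=r₁+r₄e^{iθ₄} gives r₂ω₂e^{iθ₂}+r₃ω₃e^{iθ₃}=r₄ω₄e^{iθ₄}.
Eliminating the other unknown: ω₄ = r₂ω₂ sin(θ₂−θ₃) / [r₄ sin(θ₄−θ₃)].
Numerator sine = +0.99990; denominator sine = +0.99572.
Result = 0.0762·39.35·(+0.99990) / (0.1713·(+0.99572)) = +17.578 rad/s; magnitude 17.578 rad/s.

17.6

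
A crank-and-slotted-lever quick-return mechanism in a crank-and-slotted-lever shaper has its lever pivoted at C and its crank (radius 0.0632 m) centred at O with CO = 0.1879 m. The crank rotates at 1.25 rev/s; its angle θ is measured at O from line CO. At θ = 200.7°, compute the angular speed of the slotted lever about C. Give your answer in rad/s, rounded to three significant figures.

3.27

ω = 7.854 rad/s (from 1.25 rev/s).
Crank pin A relative to C: A = (d + r cosθ, r sinθ); lever angle φ = atan2(r sinθ, d + r cosθ).
Differentiating tanφ: φ̇ = rω(d cosθ + r)/(d² + r² + 2dr cosθ).
d² + r² + 2dr cosθ = |CA|² = 0.0170833 m²;  d cosθ + r = -0.11257 m.
|ω_lever| = |0.0632·7.854·-0.11257| / 0.0170833 = 3.2708 rad/s.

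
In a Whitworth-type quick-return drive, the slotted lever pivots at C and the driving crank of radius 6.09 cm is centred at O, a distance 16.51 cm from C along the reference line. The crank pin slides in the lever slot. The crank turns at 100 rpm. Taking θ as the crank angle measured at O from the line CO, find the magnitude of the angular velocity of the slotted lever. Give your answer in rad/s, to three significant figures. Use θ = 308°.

ω = 10.47 rad/s (from 100 rpm).
Crank pin A relative to C: A = (d + r cosθ, r sinθ); lever angle φ = atan2(r sinθ, d + r cosθ).
Differentiating tanφ: φ̇ = rω(d cosθ + r)/(d² + r² + 2dr cosθ).
d² + r² + 2dr cosθ = |CA|² = 0.0433473 m²;  d cosθ + r = +0.16255 m.
|ω_lever| = |0.0609·10.47·+0.16255| / 0.0433473 = 2.3914 rad/s.

2.39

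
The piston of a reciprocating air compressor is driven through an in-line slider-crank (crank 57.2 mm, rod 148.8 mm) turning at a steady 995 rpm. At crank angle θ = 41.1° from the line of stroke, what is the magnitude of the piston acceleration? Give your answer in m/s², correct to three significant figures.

511

ω = 2π·995/60 = 104.2 rad/s
x(θ) = r cosθ + √(L² − r² sin²θ); with ω constant, a = ω²·d²x/dθ².
d²x/dθ² = −r cosθ − r²(cos2θ)/√u − r⁴ sin²2θ/(4u^{3/2}),  u = L² − r² sin²θ = 0.0207275 m².
Substituting r = 0.0572 m, L = 0.1488 m, θ = 41.1°: d²x/dθ² = -0.047068 m.
a = ω²·d²x/dθ² = (104.2)²·(-0.047068) = -511.01 m/s²;  |a| = 511.01 m/s².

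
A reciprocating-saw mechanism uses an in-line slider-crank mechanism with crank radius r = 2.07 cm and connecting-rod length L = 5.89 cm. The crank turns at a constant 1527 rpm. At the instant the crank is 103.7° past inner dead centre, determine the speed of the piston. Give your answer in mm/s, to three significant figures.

2930

ω = 2π·1527/60 = 159.9 rad/s
For an in-line slider-crank, x = r cosθ + √(L² − r² sin²θ), so v = −rω sinθ·[1 + r cosθ/√(L² − r² sin²θ)].
With r = 0.0207 m, L = 0.0589 m, θ = 103.7°: √(L² − r² sin²θ) = 0.05536 m.
v = −0.0207·159.9·0.97155·[1 + 0.0207·-0.23684/0.05536] = -2.9311 m/s.
|v| = 2.9311 m/s = 2931.1 mm/s.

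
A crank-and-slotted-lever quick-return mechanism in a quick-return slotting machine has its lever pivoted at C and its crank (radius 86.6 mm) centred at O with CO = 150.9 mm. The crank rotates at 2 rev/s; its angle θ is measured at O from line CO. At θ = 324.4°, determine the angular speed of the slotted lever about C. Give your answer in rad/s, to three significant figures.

4.42

ω = 12.57 rad/s (from 2 rev/s).
Crank pin A relative to C: A = (d + r cosθ, r sinθ); lever angle φ = atan2(r sinθ, d + r cosθ).
Differentiating tanφ: φ̇ = rω(d cosθ + r)/(d² + r² + 2dr cosθ).
d² + r² + 2dr cosθ = |CA|² = 0.0515215 m²;  d cosθ + r = +0.2093 m.
|ω_lever| = |0.0866·12.57·+0.2093| / 0.0515215 = 4.4208 rad/s.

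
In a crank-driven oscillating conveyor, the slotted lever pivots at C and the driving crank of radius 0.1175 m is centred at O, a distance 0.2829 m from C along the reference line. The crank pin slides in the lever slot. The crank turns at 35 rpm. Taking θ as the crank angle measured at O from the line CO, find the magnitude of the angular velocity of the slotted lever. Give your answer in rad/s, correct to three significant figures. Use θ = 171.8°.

ω = 3.665 rad/s (from 35 rpm).
Crank pin A relative to C: A = (d + r cosθ, r sinθ); lever angle φ = atan2(r sinθ, d + r cosθ).
Differentiating tanφ: φ̇ = rω(d cosθ + r)/(d² + r² + 2dr cosθ).
d² + r² + 2dr cosθ = |CA|² = 0.0280369 m²;  d cosθ + r = -0.16251 m.
|ω_lever| = |0.1175·3.665·-0.16251| / 0.0280369 = 2.4962 rad/s.

2.50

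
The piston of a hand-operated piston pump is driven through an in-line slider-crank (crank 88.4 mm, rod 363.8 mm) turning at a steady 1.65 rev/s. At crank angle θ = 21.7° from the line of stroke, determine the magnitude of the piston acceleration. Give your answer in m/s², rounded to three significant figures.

ω = 2π·1.65 = 10.37 rad/s
x(θ) = r cosθ + √(L² − r² sin²θ); with ω constant, a = ω²·d²x/dθ².
d²x/dθ² = −r cosθ − r²(cos2θ)/√u − r⁴ sin²2θ/(4u^{3/2}),  u = L² − r² sin²θ = 0.131282 m².
Substituting r = 0.0884 m, L = 0.3638 m, θ = 21.7°: d²x/dθ² = -0.097957 m.
a = ω²·d²x/dθ² = (10.37)²·(-0.097957) = -10.528 m/s²;  |a| = 10.528 m/s².

10.5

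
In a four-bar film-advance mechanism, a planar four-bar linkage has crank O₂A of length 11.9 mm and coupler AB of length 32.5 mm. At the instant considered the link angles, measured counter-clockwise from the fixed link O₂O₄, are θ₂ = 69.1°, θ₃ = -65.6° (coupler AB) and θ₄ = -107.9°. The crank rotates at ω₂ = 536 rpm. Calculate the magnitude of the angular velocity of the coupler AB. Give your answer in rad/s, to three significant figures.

1.60

ω₂ = 56.13 rad/s (from 536 rpm).
Differentiating the loop-closure r₂e^{iθ₂}+r₃e^{iθ₃}=r₁+r₄e^{iθ₄} gives r₂ω₂e^{iθ₂}+r₃ω₃e^{iθ₃}=r₄ω₄e^{iθ₄}.
Eliminating the other unknown: ω₃ = r₂ω₂ sin(θ₄−θ₂) / [r₃ sin(θ₃−θ₄)].
Numerator sine = -0.05234; denominator sine = +0.67301.
Result = 0.0119·56.13·(-0.05234) / (0.0325·(+0.67301)) = -1.5982 rad/s; magnitude 1.5982 rad/s.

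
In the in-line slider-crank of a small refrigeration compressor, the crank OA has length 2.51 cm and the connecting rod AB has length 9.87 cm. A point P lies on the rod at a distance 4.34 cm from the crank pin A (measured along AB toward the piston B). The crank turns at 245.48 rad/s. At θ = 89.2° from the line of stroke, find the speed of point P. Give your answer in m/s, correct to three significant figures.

6.17

ω = 245.5 rad/s.  Crank-pin speed |V_A| = rω = 6.1615 m/s, perpendicular to OA.
Rod angle: sinφ = −(r/L) sinθ ⇒ φ = -14.731°; ω_rod = −rω cosθ/√(L²−r²sin²θ) = -0.90124 rad/s.
V_P = V_A + ω_rod × AP, with AP = 0.0434 m along the rod.
Components: V_Px = −rω sinθ − a·ω_rod·sinφ = -6.1709 m/s;  V_Py = rω cosθ + a·ω_rod·cosφ = +0.0482 m/s.
|V_P| = √(V_Px² + V_Py²) = 6.1711 m/s.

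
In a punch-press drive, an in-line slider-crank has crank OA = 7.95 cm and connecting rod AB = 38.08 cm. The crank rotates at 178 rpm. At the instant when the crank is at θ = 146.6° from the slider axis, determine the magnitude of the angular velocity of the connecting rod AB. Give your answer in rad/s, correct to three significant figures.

ω = 18.64 rad/s (converted from 178 rpm).
The rod makes angle φ with the slider axis where L sinφ = r sinθ; differentiating, L cosφ·φ̇ = r ω cosθ.
L cosφ = √(L² − r² sin²θ) = 0.37828 m.
|ω_rod| = r ω |cosθ| / √(L² − r² sin²θ) = 0.0795·18.64·0.83485/0.37828 = 3.2705 rad/s.

3.27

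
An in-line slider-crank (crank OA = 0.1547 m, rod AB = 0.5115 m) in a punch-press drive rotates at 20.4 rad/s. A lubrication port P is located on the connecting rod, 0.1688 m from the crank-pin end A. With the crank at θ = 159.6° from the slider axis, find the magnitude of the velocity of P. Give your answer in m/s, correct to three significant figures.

ω = 20.4 rad/s.  Crank-pin speed |V_A| = rω = 3.1559 m/s, perpendicular to OA.
Rod angle: sinφ = −(r/L) sinθ ⇒ φ = -6.052°; ω_rod = −rω cosθ/√(L²−r²sin²θ) = +5.8153 rad/s.
V_P = V_A + ω_rod × AP, with AP = 0.1688 m along the rod.
Components: V_Px = −rω sinθ − a·ω_rod·sinφ = -0.99657 m/s;  V_Py = rω cosθ + a·ω_rod·cosφ = -1.9818 m/s.
|V_P| = √(V_Px² + V_Py²) = 2.2183 m/s.

2.22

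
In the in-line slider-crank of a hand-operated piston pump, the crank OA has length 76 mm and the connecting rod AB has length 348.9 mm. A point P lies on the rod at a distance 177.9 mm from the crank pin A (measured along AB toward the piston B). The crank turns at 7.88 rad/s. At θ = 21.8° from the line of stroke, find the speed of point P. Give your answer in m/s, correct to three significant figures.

0.367

ω = 7.88 rad/s.  Crank-pin speed |V_A| = rω = 0.59888 m/s, perpendicular to OA.
Rod angle: sinφ = −(r/L) sinθ ⇒ φ = -4.640°; ω_rod = −rω cosθ/√(L²−r²sin²θ) = -1.599 rad/s.
V_P = V_A + ω_rod × AP, with AP = 0.1779 m along the rod.
Components: V_Px = −rω sinθ − a·ω_rod·sinφ = -0.24542 m/s;  V_Py = rω cosθ + a·ω_rod·cosφ = +0.27253 m/s.
|V_P| = √(V_Px² + V_Py²) = 0.36674 m/s.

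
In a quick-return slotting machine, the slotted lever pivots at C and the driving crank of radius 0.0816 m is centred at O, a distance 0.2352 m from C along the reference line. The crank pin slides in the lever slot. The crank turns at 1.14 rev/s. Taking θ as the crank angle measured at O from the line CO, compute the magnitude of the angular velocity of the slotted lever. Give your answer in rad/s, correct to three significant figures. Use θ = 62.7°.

1.39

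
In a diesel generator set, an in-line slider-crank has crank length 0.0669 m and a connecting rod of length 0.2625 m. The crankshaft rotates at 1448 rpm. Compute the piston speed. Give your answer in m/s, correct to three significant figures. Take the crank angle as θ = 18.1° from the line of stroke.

ω = 2π·1448/60 = 151.6 rad/s
For an in-line slider-crank, x = r cosθ + √(L² − r² sin²θ), so v = −rω sinθ·[1 + r cosθ/√(L² − r² sin²θ)].
With r = 0.0669 m, L = 0.2625 m, θ = 18.1°: √(L² − r² sin²θ) = 0.26168 m.
v = −0.0669·151.6·0.31068·[1 + 0.0669·0.95052/0.26168] = -3.9175 m/s.
|v| = 3.9175 m/s.

3.92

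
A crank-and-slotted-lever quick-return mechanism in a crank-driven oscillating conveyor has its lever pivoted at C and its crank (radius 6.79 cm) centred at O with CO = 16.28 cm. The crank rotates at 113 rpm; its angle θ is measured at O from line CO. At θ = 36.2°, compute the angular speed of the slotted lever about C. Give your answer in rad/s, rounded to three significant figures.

ω = 11.83 rad/s (from 113 rpm).
Crank pin A relative to C: A = (d + r cosθ, r sinθ); lever angle φ = atan2(r sinθ, d + r cosθ).
Differentiating tanφ: φ̇ = rω(d cosθ + r)/(d² + r² + 2dr cosθ).
d² + r² + 2dr cosθ = |CA|² = 0.0489547 m²;  d cosθ + r = +0.19927 m.
|ω_lever| = |0.0679·11.83·+0.19927| / 0.0489547 = 3.2706 rad/s.

3.27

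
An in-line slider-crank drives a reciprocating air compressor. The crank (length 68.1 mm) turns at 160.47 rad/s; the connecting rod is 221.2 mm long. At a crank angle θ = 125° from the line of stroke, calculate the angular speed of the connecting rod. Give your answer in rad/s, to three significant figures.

ω = 160.5 rad/s
The rod makes angle φ with the slider axis where L sinφ = r sinθ; differentiating, L cosφ·φ̇ = r ω cosθ.
L cosφ = √(L² − r² sin²θ) = 0.21405 m.
|ω_rod| = r ω |cosθ| / √(L² − r² sin²θ) = 0.0681·160.5·0.57358/0.21405 = 29.283 rad/s.

29.3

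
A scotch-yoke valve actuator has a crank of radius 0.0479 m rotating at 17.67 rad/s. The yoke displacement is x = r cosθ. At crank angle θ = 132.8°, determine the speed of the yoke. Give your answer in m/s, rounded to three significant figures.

ω = 17.67 rad/s
x = r cosθ ⇒ ẋ = −rω sinθ.
|v| = rω|sinθ| = 0.0479·17.67·|sin 132.8°| = 0.62102 m/s.

0.621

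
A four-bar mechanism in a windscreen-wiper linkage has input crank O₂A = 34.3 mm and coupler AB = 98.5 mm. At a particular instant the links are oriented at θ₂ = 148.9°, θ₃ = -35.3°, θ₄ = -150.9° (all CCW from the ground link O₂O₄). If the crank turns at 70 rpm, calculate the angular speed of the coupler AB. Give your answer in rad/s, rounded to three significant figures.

2.46

ω₂ = 7.33 rad/s (from 70 rpm).
Differentiating the loop-closure r₂e^{iθ₂}+r₃e^{iθ₃}=r₁+r₄e^{iθ₄} gives r₂ω₂e^{iθ₂}+r₃ω₃e^{iθ₃}=r₄ω₄e^{iθ₄}.
Eliminating the other unknown: ω₃ = r₂ω₂ sin(θ₄−θ₂) / [r₃ sin(θ₃−θ₄)].
Numerator sine = +0.86777; denominator sine = +0.90183.
Result = 0.0343·7.33·(+0.86777) / (0.0985·(+0.90183)) = +2.4562 rad/s; magnitude 2.4562 rad/s.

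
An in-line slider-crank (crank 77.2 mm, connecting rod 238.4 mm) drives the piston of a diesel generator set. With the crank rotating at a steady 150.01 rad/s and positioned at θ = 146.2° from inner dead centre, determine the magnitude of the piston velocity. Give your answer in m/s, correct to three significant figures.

4.68

ω = 150 rad/s
For an in-line slider-crank, x = r cosθ + √(L² − r² sin²θ), so v = −rω sinθ·[1 + r cosθ/√(L² − r² sin²θ)].
With r = 0.0772 m, L = 0.2384 m, θ = 146.2°: √(L² − r² sin²θ) = 0.2345 m.
v = −0.0772·150·0.55630·[1 + 0.0772·-0.83098/0.2345] = -4.6799 m/s.
|v| = 4.6799 m/s.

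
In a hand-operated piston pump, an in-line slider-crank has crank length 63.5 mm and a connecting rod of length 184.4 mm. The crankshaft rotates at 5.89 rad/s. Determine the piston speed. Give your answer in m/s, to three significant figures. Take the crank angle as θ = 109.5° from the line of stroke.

ω = 5.89 rad/s
For an in-line slider-crank, x = r cosθ + √(L² − r² sin²θ), so v = −rω sinθ·[1 + r cosθ/√(L² − r² sin²θ)].
With r = 0.0635 m, L = 0.1844 m, θ = 109.5°: √(L² − r² sin²θ) = 0.17441 m.
v = −0.0635·5.89·0.94264·[1 + 0.0635·-0.33381/0.17441] = -0.30971 m/s.
|v| = 0.30971 m/s.

0.310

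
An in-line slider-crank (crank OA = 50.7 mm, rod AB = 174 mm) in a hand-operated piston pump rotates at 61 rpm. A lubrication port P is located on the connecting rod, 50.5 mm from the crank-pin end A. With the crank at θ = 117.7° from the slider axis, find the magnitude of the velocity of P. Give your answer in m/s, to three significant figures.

0.295

ω = 6.388 rad/s.  Crank-pin speed |V_A| = rω = 0.32387 m/s, perpendicular to OA.
Rod angle: sinφ = −(r/L) sinθ ⇒ φ = -14.951°; ω_rod = −rω cosθ/√(L²−r²sin²θ) = +0.89553 rad/s.
V_P = V_A + ω_rod × AP, with AP = 0.0505 m along the rod.
Components: V_Px = −rω sinθ − a·ω_rod·sinφ = -0.27508 m/s;  V_Py = rω cosθ + a·ω_rod·cosφ = -0.10685 m/s.
|V_P| = √(V_Px² + V_Py²) = 0.29511 m/s.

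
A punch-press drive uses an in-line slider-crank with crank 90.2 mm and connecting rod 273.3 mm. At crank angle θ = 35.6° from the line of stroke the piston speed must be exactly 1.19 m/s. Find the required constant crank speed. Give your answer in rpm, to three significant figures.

170

For an in-line slider-crank, |v_piston| = rω|sinθ|·[1 + r cosθ/√(L² − r² sin²θ)].
With r = 0.0902 m, L = 0.2733 m, θ = 35.6°: the bracketed kinematic factor |dx/dθ| = 0.066866 m.
ω = v/|dx/dθ| = 1.19/0.066866 = 17.797 rad/s.
N = 60ω/(2π) = 169.95 rpm.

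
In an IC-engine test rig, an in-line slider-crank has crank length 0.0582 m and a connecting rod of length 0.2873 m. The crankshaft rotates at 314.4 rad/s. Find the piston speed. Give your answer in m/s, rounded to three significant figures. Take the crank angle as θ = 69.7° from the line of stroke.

18.4

ω = 314.4 rad/s
For an in-line slider-crank, x = r cosθ + √(L² − r² sin²θ), so v = −rω sinθ·[1 + r cosθ/√(L² − r² sin²θ)].
With r = 0.0582 m, L = 0.2873 m, θ = 69.7°: √(L² − r² sin²θ) = 0.28207 m.
v = −0.0582·314.4·0.93789·[1 + 0.0582·0.34694/0.28207] = -18.39 m/s.
|v| = 18.39 m/s.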